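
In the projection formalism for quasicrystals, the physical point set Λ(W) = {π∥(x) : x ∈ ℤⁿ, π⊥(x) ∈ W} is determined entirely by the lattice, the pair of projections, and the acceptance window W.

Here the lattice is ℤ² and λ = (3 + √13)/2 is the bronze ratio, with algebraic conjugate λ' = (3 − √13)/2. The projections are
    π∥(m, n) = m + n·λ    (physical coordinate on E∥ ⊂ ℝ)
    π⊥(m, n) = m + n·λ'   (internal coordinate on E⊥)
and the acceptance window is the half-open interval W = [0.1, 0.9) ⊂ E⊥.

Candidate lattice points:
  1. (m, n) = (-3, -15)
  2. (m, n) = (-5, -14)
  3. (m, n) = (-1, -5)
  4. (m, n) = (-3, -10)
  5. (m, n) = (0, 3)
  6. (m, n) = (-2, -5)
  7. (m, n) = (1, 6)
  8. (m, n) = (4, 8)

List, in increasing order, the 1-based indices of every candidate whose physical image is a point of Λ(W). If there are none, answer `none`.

3

Numerically λ ≈ 3.3028 and λ' = −1/λ ≈ -0.3028.
candidate 1: (m,n)=(-3,-15) → π∥ = -3-15·λ ≈ -52.5416, π⊥ = -3-15·λ' ≈ 1.5416 ∉ [0.1, 0.9) ⇒ out
candidate 2: (m,n)=(-5,-14) → π∥ = -5-14·λ ≈ -51.2389, π⊥ = -5-14·λ' ≈ -0.7611 ∉ [0.1, 0.9) ⇒ out
candidate 3: (m,n)=(-1,-5) → π∥ = -1-5·λ ≈ -17.5139, π⊥ = -1-5·λ' ≈ 0.5139 ∈ [0.1, 0.9) ⇒ IN Λ
candidate 4: (m,n)=(-3,-10) → π∥ = -3-10·λ ≈ -36.0278, π⊥ = -3-10·λ' ≈ 0.0278 ∉ [0.1, 0.9) ⇒ out
candidate 5: (m,n)=(0,3) → π∥ = 0+3·λ ≈ 9.9083, π⊥ = 0+3·λ' ≈ -0.9083 ∉ [0.1, 0.9) ⇒ out
candidate 6: (m,n)=(-2,-5) → π∥ = -2-5·λ ≈ -18.5139, π⊥ = -2-5·λ' ≈ -0.4861 ∉ [0.1, 0.9) ⇒ out
candidate 7: (m,n)=(1,6) → π∥ = 1+6·λ ≈ 20.8167, π⊥ = 1+6·λ' ≈ -0.8167 ∉ [0.1, 0.9) ⇒ out
candidate 8: (m,n)=(4,8) → π∥ = 4+8·λ ≈ 30.4222, π⊥ = 4+8·λ' ≈ 1.5778 ∉ [0.1, 0.9) ⇒ out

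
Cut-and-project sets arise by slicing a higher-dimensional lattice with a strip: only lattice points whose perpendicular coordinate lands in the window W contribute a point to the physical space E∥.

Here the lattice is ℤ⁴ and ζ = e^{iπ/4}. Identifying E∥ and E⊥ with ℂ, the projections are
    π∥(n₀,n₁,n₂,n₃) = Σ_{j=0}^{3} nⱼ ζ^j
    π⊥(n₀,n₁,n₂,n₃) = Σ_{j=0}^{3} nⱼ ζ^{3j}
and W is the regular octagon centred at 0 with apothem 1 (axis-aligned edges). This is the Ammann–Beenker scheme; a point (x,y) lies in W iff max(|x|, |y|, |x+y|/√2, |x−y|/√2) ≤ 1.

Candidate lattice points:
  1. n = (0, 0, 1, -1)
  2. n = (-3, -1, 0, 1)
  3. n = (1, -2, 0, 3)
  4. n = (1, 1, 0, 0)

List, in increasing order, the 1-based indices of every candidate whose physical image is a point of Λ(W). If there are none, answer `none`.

4

π⊥(n) = n₀ + n₁ζ³ + n₂ζ⁶ + n₃ζ⁹ where ζ = e^{iπ/4}.
#1 (0, 0, 1, -1): internal (-0.707107, -1.707107); octagon support 1.707107 vs apothem 1 → ∉ W
#2 (-3, -1, 0, 1): internal (-1.585786, 0.000000); octagon support 1.585786 vs apothem 1 → ∉ W
#3 (1, -2, 0, 3): internal (4.535534, 0.707107); octagon support 4.535534 vs apothem 1 → ∉ W
#4 (1, 1, 0, 0): internal (0.292893, 0.707107); octagon support 0.707107 vs apothem 1 → ∈ W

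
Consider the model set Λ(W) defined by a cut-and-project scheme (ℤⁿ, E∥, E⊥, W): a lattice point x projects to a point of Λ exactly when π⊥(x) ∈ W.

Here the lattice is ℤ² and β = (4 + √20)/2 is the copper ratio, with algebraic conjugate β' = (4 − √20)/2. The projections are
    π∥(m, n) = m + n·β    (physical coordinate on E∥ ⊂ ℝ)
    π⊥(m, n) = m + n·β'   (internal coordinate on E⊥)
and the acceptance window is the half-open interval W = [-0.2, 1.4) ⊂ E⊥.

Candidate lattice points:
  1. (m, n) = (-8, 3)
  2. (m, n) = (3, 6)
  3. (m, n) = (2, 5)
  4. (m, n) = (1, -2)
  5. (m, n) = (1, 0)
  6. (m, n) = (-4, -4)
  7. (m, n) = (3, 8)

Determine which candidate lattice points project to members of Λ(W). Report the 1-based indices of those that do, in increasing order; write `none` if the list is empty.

3, 5, 7

Compute β' = (4−√20)/2 = -0.23607, so π⊥(m,n) = m -0.23607·n.
#1 (-8,3): internal coord -8 + (3)·β' = -8.70820; -8.70820 ∉ [-0.2, 1.4) → out
#2 (3,6): internal coord 3 + (6)·β' = +1.58359; +1.58359 ∉ [-0.2, 1.4) → out
#3 (2,5): internal coord 2 + (5)·β' = +0.81966; +0.81966 ∈ [-0.2, 1.4) → IN Λ
#4 (1,-2): internal coord 1 + (-2)·β' = +1.47214; +1.47214 ∉ [-0.2, 1.4) → out
#5 (1,0): internal coord 1 + (0)·β' = +1.00000; +1.00000 ∈ [-0.2, 1.4) → IN Λ
#6 (-4,-4): internal coord -4 + (-4)·β' = -3.05573; -3.05573 ∉ [-0.2, 1.4) → out
#7 (3,8): internal coord 3 + (8)·β' = +1.11146; +1.11146 ∈ [-0.2, 1.4) → IN Λ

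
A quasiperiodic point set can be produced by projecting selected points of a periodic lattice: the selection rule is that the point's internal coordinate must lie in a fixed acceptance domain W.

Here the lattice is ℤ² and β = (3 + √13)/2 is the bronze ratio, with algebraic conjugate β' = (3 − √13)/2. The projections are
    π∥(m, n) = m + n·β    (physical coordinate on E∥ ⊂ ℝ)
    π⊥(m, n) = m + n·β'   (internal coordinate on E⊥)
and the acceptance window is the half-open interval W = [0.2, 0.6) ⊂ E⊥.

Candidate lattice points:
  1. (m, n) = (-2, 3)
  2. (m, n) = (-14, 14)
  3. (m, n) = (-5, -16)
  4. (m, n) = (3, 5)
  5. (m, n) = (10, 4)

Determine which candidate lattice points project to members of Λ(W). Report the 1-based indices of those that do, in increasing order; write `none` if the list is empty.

none

β' = (3−√13)/2 ≈ -0.3028.
[1] lift (-2,3): star map gives -2.9083; window check 0.2 ≤ -2.9083 < 0.6 is false → out
[2] lift (-14,14): star map gives -18.2389; window check 0.2 ≤ -18.2389 < 0.6 is false → out
[3] lift (-5,-16): star map gives -0.1556; window check 0.2 ≤ -0.1556 < 0.6 is false → out
[4] lift (3,5): star map gives 1.4861; window check 0.2 ≤ 1.4861 < 0.6 is false → out
[5] lift (10,4): star map gives 8.7889; window check 0.2 ≤ 8.7889 < 0.6 is false → out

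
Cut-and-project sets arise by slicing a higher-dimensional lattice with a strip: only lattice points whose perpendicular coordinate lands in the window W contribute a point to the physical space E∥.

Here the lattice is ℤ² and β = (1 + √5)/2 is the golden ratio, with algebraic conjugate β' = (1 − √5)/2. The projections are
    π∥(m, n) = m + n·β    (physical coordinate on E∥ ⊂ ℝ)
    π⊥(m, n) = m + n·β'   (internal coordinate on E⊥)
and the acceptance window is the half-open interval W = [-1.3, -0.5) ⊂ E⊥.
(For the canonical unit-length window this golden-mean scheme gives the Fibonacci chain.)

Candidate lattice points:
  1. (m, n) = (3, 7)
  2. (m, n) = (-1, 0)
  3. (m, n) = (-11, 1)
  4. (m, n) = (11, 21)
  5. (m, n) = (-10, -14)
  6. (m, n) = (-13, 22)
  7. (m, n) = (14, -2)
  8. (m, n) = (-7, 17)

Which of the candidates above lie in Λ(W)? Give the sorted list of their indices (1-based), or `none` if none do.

β' = (1−√5)/2 ≈ -0.618034.
#1 (3,7): internal coord 3 + (7)·β' = -1.326238; -1.326238 ∉ [-1.3, -0.5) → out
#2 (-1,0): internal coord -1 + (0)·β' = -1.000000; -1.000000 ∈ [-1.3, -0.5) → IN Λ
#3 (-11,1): internal coord -11 + (1)·β' = -11.618034; -11.618034 ∉ [-1.3, -0.5) → out
#4 (11,21): internal coord 11 + (21)·β' = -1.978714; -1.978714 ∉ [-1.3, -0.5) → out
#5 (-10,-14): internal coord -10 + (-14)·β' = -1.347524; -1.347524 ∉ [-1.3, -0.5) → out
#6 (-13,22): internal coord -13 + (22)·β' = -26.596748; -26.596748 ∉ [-1.3, -0.5) → out
#7 (14,-2): internal coord 14 + (-2)·β' = +15.236068; +15.236068 ∉ [-1.3, -0.5) → out
#8 (-7,17): internal coord -7 + (17)·β' = -17.506578; -17.506578 ∉ [-1.3, -0.5) → out

2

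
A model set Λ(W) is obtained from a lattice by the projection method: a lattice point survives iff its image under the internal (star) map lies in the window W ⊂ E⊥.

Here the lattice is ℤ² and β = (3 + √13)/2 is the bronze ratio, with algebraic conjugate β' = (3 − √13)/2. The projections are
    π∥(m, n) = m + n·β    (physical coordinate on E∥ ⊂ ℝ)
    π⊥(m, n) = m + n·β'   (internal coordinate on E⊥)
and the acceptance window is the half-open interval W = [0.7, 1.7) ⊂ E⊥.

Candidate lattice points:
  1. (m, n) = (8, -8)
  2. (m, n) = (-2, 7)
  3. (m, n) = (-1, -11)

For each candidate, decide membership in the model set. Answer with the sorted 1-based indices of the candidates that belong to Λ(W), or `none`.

none

Numerically β ≈ 3.30278 and β' = −1/β ≈ -0.30278.
candidate 1: (m,n)=(8,-8) → π∥ = 8-8·β ≈ -18.42221, π⊥ = 8-8·β' ≈ 10.42221 ∉ [0.7, 1.7) ⇒ out
candidate 2: (m,n)=(-2,7) → π∥ = -2+7·β ≈ 21.11943, π⊥ = -2+7·β' ≈ -4.11943 ∉ [0.7, 1.7) ⇒ out
candidate 3: (m,n)=(-1,-11) → π∥ = -1-11·β ≈ -37.33053, π⊥ = -1-11·β' ≈ 2.33053 ∉ [0.7, 1.7) ⇒ out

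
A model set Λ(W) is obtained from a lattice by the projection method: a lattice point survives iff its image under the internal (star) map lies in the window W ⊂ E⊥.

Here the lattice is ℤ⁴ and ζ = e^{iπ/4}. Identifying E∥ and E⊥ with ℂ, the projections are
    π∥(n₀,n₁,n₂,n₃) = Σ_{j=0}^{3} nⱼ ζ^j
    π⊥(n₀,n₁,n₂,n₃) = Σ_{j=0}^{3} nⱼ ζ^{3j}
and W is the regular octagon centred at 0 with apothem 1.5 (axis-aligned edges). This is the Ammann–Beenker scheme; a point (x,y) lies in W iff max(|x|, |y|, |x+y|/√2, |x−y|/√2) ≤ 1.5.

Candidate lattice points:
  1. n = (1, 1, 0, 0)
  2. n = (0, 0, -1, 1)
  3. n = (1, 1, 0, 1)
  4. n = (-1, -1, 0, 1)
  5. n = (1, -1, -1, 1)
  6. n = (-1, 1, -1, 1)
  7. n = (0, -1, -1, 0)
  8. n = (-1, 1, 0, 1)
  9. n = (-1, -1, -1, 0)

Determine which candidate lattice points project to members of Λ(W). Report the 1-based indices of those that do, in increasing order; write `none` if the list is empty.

1, 4, 7, 9

Internal map: ζ^{3j} for j=0..3 gives (1,0), (−√2/2,√2/2), (0,−1), (√2/2,√2/2).
candidate 1: n = (1, 1, 0, 0) → π⊥ ≈ (+0.29289, +0.70711); max(|x|,|y|,|x±y|/√2) = 0.70711 ≤ 1.5 ⇒ ∈ W
candidate 2: n = (0, 0, -1, 1) → π⊥ ≈ (+0.70711, +1.70711); max(|x|,|y|,|x±y|/√2) = 1.70711 > 1.5 ⇒ ∉ W
candidate 3: n = (1, 1, 0, 1) → π⊥ ≈ (+1.00000, +1.41421); max(|x|,|y|,|x±y|/√2) = 1.70711 > 1.5 ⇒ ∉ W
candidate 4: n = (-1, -1, 0, 1) → π⊥ ≈ (+0.41421, +0.00000); max(|x|,|y|,|x±y|/√2) = 0.41421 ≤ 1.5 ⇒ ∈ W
candidate 5: n = (1, -1, -1, 1) → π⊥ ≈ (+2.41421, +1.00000); max(|x|,|y|,|x±y|/√2) = 2.41421 > 1.5 ⇒ ∉ W
candidate 6: n = (-1, 1, -1, 1) → π⊥ ≈ (-1.00000, +2.41421); max(|x|,|y|,|x±y|/√2) = 2.41421 > 1.5 ⇒ ∉ W
candidate 7: n = (0, -1, -1, 0) → π⊥ ≈ (+0.70711, +0.29289); max(|x|,|y|,|x±y|/√2) = 0.70711 ≤ 1.5 ⇒ ∈ W
candidate 8: n = (-1, 1, 0, 1) → π⊥ ≈ (-1.00000, +1.41421); max(|x|,|y|,|x±y|/√2) = 1.70711 > 1.5 ⇒ ∉ W
candidate 9: n = (-1, -1, -1, 0) → π⊥ ≈ (-0.29289, +0.29289); max(|x|,|y|,|x±y|/√2) = 0.41421 ≤ 1.5 ⇒ ∈ W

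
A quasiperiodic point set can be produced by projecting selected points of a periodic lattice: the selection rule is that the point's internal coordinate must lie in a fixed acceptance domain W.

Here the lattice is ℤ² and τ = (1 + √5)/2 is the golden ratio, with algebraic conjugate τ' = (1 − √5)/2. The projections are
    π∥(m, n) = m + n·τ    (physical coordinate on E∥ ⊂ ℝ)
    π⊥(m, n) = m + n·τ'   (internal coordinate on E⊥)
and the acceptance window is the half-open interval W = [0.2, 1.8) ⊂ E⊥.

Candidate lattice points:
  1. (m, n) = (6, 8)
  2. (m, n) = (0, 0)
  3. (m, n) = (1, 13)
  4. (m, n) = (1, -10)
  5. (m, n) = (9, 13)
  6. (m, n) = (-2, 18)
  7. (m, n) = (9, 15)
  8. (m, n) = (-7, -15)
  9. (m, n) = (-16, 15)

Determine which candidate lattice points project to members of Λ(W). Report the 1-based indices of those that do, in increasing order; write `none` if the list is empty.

1, 5

Compute τ' = (1−√5)/2 = -0.61803, so π⊥(m,n) = m -0.61803·n.
[1] lift (6,8): star map gives 1.05573; window check 0.2 ≤ 1.05573 < 1.8 is true → IN Λ
[2] lift (0,0): star map gives 0.00000; window check 0.2 ≤ 0.00000 < 1.8 is false → out
[3] lift (1,13): star map gives -7.03444; window check 0.2 ≤ -7.03444 < 1.8 is false → out
[4] lift (1,-10): star map gives 7.18034; window check 0.2 ≤ 7.18034 < 1.8 is false → out
[5] lift (9,13): star map gives 0.96556; window check 0.2 ≤ 0.96556 < 1.8 is true → IN Λ
[6] lift (-2,18): star map gives -13.12461; window check 0.2 ≤ -13.12461 < 1.8 is false → out
[7] lift (9,15): star map gives -0.27051; window check 0.2 ≤ -0.27051 < 1.8 is false → out
[8] lift (-7,-15): star map gives 2.27051; window check 0.2 ≤ 2.27051 < 1.8 is false → out
[9] lift (-16,15): star map gives -25.27051; window check 0.2 ≤ -25.27051 < 1.8 is false → out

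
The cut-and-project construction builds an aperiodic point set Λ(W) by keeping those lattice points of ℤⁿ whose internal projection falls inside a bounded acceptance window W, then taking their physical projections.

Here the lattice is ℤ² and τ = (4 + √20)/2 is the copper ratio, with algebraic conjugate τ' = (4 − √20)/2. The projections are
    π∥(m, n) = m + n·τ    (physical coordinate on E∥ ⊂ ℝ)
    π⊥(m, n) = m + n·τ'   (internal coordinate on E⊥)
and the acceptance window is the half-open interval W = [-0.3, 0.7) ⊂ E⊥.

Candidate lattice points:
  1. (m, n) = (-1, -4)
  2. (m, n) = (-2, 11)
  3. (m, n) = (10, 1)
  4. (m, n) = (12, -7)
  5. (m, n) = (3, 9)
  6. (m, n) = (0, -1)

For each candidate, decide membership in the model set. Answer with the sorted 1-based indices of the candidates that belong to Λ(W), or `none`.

1, 6

Numerically τ ≈ 4.23607 and τ' = −1/τ ≈ -0.23607.
[1] lift (-1,-4): star map gives -0.05573; window check -0.3 ≤ -0.05573 < 0.7 is true → IN Λ
[2] lift (-2,11): star map gives -4.59675; window check -0.3 ≤ -4.59675 < 0.7 is false → out
[3] lift (10,1): star map gives 9.76393; window check -0.3 ≤ 9.76393 < 0.7 is false → out
[4] lift (12,-7): star map gives 13.65248; window check -0.3 ≤ 13.65248 < 0.7 is false → out
[5] lift (3,9): star map gives 0.87539; window check -0.3 ≤ 0.87539 < 0.7 is false → out
[6] lift (0,-1): star map gives 0.23607; window check -0.3 ≤ 0.23607 < 0.7 is true → IN Λ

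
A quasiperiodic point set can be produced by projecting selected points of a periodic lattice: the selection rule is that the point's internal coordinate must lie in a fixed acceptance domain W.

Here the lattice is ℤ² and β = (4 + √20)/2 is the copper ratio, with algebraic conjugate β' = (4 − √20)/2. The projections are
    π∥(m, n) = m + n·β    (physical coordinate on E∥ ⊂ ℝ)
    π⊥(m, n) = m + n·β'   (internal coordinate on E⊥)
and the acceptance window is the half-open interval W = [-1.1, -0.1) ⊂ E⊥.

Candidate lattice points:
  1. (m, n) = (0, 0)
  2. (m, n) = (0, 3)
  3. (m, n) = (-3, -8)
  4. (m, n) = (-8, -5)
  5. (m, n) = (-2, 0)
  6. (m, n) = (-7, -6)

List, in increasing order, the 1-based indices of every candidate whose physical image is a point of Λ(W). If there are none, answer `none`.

2

Compute β' = (4−√20)/2 = -0.236068, so π⊥(m,n) = m -0.236068·n.
#1 (0,0): internal coord 0 + (0)·β' = +0.000000; +0.000000 ∉ [-1.1, -0.1) → out
#2 (0,3): internal coord 0 + (3)·β' = -0.708204; -0.708204 ∈ [-1.1, -0.1) → IN Λ
#3 (-3,-8): internal coord -3 + (-8)·β' = -1.111456; -1.111456 ∉ [-1.1, -0.1) → out
#4 (-8,-5): internal coord -8 + (-5)·β' = -6.819660; -6.819660 ∉ [-1.1, -0.1) → out
#5 (-2,0): internal coord -2 + (0)·β' = -2.000000; -2.000000 ∉ [-1.1, -0.1) → out
#6 (-7,-6): internal coord -7 + (-6)·β' = -5.583592; -5.583592 ∉ [-1.1, -0.1) → out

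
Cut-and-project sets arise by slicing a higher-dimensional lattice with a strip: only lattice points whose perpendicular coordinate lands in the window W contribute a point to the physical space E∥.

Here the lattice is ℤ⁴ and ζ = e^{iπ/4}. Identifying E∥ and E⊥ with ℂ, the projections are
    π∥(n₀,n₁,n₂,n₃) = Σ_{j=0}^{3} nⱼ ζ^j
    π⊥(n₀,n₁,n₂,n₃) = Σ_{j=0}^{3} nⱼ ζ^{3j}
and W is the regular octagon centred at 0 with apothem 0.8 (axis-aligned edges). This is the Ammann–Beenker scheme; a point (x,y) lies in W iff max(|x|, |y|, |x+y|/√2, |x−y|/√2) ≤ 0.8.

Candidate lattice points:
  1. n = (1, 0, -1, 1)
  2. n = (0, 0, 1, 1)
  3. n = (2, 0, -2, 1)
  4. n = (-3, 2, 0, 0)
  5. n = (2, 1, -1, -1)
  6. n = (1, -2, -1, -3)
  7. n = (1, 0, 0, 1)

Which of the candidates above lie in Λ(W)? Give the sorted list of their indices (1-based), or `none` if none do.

2

Internal map: ζ^{3j} for j=0..3 gives (1,0), (−√2/2,√2/2), (0,−1), (√2/2,√2/2).
#1 (1, 0, -1, 1): internal (1.7071, 1.7071); octagon support 2.4142 vs apothem 0.8 → ∉ W
#2 (0, 0, 1, 1): internal (0.7071, -0.2929); octagon support 0.7071 vs apothem 0.8 → ∈ W
#3 (2, 0, -2, 1): internal (2.7071, 2.7071); octagon support 3.8284 vs apothem 0.8 → ∉ W
#4 (-3, 2, 0, 0): internal (-4.4142, 1.4142); octagon support 4.4142 vs apothem 0.8 → ∉ W
#5 (2, 1, -1, -1): internal (0.5858, 1.0000); octagon support 1.1213 vs apothem 0.8 → ∉ W
#6 (1, -2, -1, -3): internal (0.2929, -2.5355); octagon support 2.5355 vs apothem 0.8 → ∉ W
#7 (1, 0, 0, 1): internal (1.7071, 0.7071); octagon support 1.7071 vs apothem 0.8 → ∉ W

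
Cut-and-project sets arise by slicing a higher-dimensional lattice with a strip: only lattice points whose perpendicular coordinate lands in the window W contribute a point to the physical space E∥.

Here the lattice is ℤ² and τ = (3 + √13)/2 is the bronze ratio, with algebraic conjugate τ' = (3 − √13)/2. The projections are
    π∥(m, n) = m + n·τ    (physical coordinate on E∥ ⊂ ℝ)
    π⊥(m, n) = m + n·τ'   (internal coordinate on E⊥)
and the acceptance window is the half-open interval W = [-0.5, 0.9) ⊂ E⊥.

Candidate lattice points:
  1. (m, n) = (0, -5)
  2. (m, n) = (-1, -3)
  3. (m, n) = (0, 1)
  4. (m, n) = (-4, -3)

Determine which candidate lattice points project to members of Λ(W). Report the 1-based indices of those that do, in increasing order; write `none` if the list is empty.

2, 3

τ' = (3−√13)/2 ≈ -0.302776.
[1] lift (0,-5): star map gives 1.513878; window check -0.5 ≤ 1.513878 < 0.9 is false → out
[2] lift (-1,-3): star map gives -0.091673; window check -0.5 ≤ -0.091673 < 0.9 is true → IN Λ
[3] lift (0,1): star map gives -0.302776; window check -0.5 ≤ -0.302776 < 0.9 is true → IN Λ
[4] lift (-4,-3): star map gives -3.091673; window check -0.5 ≤ -3.091673 < 0.9 is false → out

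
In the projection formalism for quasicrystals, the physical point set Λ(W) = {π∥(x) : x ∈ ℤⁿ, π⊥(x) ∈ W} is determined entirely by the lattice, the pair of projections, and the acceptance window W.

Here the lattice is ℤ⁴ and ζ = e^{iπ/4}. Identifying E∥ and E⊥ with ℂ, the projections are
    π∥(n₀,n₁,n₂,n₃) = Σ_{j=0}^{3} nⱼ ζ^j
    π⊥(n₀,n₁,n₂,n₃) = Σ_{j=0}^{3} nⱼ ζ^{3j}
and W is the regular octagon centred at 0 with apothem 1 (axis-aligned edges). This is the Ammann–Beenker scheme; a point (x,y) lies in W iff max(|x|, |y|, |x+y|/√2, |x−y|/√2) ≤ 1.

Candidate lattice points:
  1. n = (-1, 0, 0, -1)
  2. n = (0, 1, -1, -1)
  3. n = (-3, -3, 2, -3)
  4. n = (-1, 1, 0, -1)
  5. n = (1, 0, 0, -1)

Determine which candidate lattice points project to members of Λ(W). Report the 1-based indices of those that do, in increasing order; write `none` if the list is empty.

Internal map: ζ^{3j} for j=0..3 gives (1,0), (−√2/2,√2/2), (0,−1), (√2/2,√2/2).
#1 (-1, 0, 0, -1): internal (-1.7071, -0.7071); octagon support 1.7071 vs apothem 1 → ∉ W
#2 (0, 1, -1, -1): internal (-1.4142, 1.0000); octagon support 1.7071 vs apothem 1 → ∉ W
#3 (-3, -3, 2, -3): internal (-3.0000, -6.2426); octagon support 6.5355 vs apothem 1 → ∉ W
#4 (-1, 1, 0, -1): internal (-2.4142, 0.0000); octagon support 2.4142 vs apothem 1 → ∉ W
#5 (1, 0, 0, -1): internal (0.2929, -0.7071); octagon support 0.7071 vs apothem 1 → ∈ W

5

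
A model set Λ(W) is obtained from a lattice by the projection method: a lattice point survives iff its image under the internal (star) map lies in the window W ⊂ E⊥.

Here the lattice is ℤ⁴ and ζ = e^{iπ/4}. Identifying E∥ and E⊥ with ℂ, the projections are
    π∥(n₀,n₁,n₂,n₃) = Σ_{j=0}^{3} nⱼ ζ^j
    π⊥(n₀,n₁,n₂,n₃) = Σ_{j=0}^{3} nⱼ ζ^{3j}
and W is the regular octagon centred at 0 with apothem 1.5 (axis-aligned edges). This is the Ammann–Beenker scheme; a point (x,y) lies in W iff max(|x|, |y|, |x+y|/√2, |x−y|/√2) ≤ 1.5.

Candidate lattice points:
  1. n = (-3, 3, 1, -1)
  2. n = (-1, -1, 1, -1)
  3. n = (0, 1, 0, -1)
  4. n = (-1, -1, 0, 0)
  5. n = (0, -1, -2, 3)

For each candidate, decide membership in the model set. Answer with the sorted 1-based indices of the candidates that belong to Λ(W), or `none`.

Internal map: ζ^{3j} for j=0..3 gives (1,0), (−√2/2,√2/2), (0,−1), (√2/2,√2/2).
candidate 1: n = (-3, 3, 1, -1) → π⊥ ≈ (-5.82843, +0.41421); max(|x|,|y|,|x±y|/√2) = 5.82843 > 1.5 ⇒ ∉ W
candidate 2: n = (-1, -1, 1, -1) → π⊥ ≈ (-1.00000, -2.41421); max(|x|,|y|,|x±y|/√2) = 2.41421 > 1.5 ⇒ ∉ W
candidate 3: n = (0, 1, 0, -1) → π⊥ ≈ (-1.41421, +0.00000); max(|x|,|y|,|x±y|/√2) = 1.41421 ≤ 1.5 ⇒ ∈ W
candidate 4: n = (-1, -1, 0, 0) → π⊥ ≈ (-0.29289, -0.70711); max(|x|,|y|,|x±y|/√2) = 0.70711 ≤ 1.5 ⇒ ∈ W
candidate 5: n = (0, -1, -2, 3) → π⊥ ≈ (+2.82843, +3.41421); max(|x|,|y|,|x±y|/√2) = 4.41421 > 1.5 ⇒ ∉ W

3, 4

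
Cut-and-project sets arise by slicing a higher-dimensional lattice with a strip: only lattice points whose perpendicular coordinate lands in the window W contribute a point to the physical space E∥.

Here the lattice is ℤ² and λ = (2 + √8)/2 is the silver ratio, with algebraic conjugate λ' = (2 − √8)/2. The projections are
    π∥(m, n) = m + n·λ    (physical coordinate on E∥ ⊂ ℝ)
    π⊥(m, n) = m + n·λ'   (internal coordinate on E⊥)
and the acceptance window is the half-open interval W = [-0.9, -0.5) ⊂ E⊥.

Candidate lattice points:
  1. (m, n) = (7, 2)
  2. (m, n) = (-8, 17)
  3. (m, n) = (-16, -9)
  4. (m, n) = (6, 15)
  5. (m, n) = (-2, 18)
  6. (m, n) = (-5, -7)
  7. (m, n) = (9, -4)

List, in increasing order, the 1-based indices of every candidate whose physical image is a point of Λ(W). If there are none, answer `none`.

none

λ' = (2−√8)/2 ≈ -0.4142.
candidate 1: (m,n)=(7,2) → π∥ = 7+2·λ ≈ 11.8284, π⊥ = 7+2·λ' ≈ 6.1716 ∉ [-0.9, -0.5) ⇒ out
candidate 2: (m,n)=(-8,17) → π∥ = -8+17·λ ≈ 33.0416, π⊥ = -8+17·λ' ≈ -15.0416 ∉ [-0.9, -0.5) ⇒ out
candidate 3: (m,n)=(-16,-9) → π∥ = -16-9·λ ≈ -37.7279, π⊥ = -16-9·λ' ≈ -12.2721 ∉ [-0.9, -0.5) ⇒ out
candidate 4: (m,n)=(6,15) → π∥ = 6+15·λ ≈ 42.2132, π⊥ = 6+15·λ' ≈ -0.2132 ∉ [-0.9, -0.5) ⇒ out
candidate 5: (m,n)=(-2,18) → π∥ = -2+18·λ ≈ 41.4558, π⊥ = -2+18·λ' ≈ -9.4558 ∉ [-0.9, -0.5) ⇒ out
candidate 6: (m,n)=(-5,-7) → π∥ = -5-7·λ ≈ -21.8995, π⊥ = -5-7·λ' ≈ -2.1005 ∉ [-0.9, -0.5) ⇒ out
candidate 7: (m,n)=(9,-4) → π∥ = 9-4·λ ≈ -0.6569, π⊥ = 9-4·λ' ≈ 10.6569 ∉ [-0.9, -0.5) ⇒ out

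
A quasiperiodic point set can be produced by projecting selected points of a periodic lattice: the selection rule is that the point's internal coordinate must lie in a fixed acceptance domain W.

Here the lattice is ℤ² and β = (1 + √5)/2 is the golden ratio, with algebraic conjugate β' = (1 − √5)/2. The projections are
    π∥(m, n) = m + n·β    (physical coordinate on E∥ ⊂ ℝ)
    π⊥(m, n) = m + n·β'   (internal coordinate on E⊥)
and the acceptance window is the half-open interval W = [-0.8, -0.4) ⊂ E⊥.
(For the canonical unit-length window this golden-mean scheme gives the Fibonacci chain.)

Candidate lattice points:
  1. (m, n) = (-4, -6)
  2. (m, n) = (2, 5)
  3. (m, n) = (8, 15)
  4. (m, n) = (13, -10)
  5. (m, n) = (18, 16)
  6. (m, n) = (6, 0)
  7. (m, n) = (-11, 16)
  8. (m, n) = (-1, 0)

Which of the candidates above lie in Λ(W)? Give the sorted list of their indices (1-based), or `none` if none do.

none

β' = (1−√5)/2 ≈ -0.618034.
#1 (-4,-6): internal coord -4 + (-6)·β' = -0.291796; -0.291796 ∉ [-0.8, -0.4) → out
#2 (2,5): internal coord 2 + (5)·β' = -1.090170; -1.090170 ∉ [-0.8, -0.4) → out
#3 (8,15): internal coord 8 + (15)·β' = -1.270510; -1.270510 ∉ [-0.8, -0.4) → out
#4 (13,-10): internal coord 13 + (-10)·β' = +19.180340; +19.180340 ∉ [-0.8, -0.4) → out
#5 (18,16): internal coord 18 + (16)·β' = +8.111456; +8.111456 ∉ [-0.8, -0.4) → out
#6 (6,0): internal coord 6 + (0)·β' = +6.000000; +6.000000 ∉ [-0.8, -0.4) → out
#7 (-11,16): internal coord -11 + (16)·β' = -20.888544; -20.888544 ∉ [-0.8, -0.4) → out
#8 (-1,0): internal coord -1 + (0)·β' = -1.000000; -1.000000 ∉ [-0.8, -0.4) → out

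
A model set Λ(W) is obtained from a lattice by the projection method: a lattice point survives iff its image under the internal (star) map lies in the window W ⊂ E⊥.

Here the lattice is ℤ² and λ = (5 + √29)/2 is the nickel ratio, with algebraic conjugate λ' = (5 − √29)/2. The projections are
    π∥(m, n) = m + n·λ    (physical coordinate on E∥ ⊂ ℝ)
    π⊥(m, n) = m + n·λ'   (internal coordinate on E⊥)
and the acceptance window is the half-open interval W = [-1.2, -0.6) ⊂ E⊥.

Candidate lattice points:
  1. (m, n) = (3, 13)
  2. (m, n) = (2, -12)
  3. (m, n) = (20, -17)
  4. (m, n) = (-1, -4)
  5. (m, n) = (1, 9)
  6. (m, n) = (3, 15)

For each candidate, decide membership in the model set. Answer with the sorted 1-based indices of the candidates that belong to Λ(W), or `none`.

Numerically λ ≈ 5.19258 and λ' = −1/λ ≈ -0.19258.
[1] lift (3,13): star map gives 0.49643; window check -1.2 ≤ 0.49643 < -0.6 is false → out
[2] lift (2,-12): star map gives 4.31099; window check -1.2 ≤ 4.31099 < -0.6 is false → out
[3] lift (20,-17): star map gives 23.27390; window check -1.2 ≤ 23.27390 < -0.6 is false → out
[4] lift (-1,-4): star map gives -0.22967; window check -1.2 ≤ -0.22967 < -0.6 is false → out
[5] lift (1,9): star map gives -0.73324; window check -1.2 ≤ -0.73324 < -0.6 is true → IN Λ
[6] lift (3,15): star map gives 0.11126; window check -1.2 ≤ 0.11126 < -0.6 is false → out

5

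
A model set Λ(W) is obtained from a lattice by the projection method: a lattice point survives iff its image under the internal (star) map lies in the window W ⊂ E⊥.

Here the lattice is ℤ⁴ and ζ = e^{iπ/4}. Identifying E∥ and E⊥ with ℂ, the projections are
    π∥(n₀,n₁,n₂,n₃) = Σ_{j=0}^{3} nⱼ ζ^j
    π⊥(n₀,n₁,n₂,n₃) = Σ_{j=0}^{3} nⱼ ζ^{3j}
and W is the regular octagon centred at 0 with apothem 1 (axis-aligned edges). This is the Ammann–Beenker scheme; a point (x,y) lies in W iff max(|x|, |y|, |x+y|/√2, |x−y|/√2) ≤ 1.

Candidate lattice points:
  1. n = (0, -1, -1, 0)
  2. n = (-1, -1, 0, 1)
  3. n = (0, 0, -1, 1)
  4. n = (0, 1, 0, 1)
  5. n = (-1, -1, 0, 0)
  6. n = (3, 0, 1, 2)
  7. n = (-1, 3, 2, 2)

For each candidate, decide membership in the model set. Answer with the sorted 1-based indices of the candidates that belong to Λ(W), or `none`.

π⊥(n) = n₀ + n₁ζ³ + n₂ζ⁶ + n₃ζ⁹ where ζ = e^{iπ/4}.
candidate 1: n = (0, -1, -1, 0) → π⊥ ≈ (+0.707107, +0.292893); max(|x|,|y|,|x±y|/√2) = 0.707107 ≤ 1 ⇒ ∈ W
candidate 2: n = (-1, -1, 0, 1) → π⊥ ≈ (+0.414214, +0.000000); max(|x|,|y|,|x±y|/√2) = 0.414214 ≤ 1 ⇒ ∈ W
candidate 3: n = (0, 0, -1, 1) → π⊥ ≈ (+0.707107, +1.707107); max(|x|,|y|,|x±y|/√2) = 1.707107 > 1 ⇒ ∉ W
candidate 4: n = (0, 1, 0, 1) → π⊥ ≈ (+0.000000, +1.414214); max(|x|,|y|,|x±y|/√2) = 1.414214 > 1 ⇒ ∉ W
candidate 5: n = (-1, -1, 0, 0) → π⊥ ≈ (-0.292893, -0.707107); max(|x|,|y|,|x±y|/√2) = 0.707107 ≤ 1 ⇒ ∈ W
candidate 6: n = (3, 0, 1, 2) → π⊥ ≈ (+4.414214, +0.414214); max(|x|,|y|,|x±y|/√2) = 4.414214 > 1 ⇒ ∉ W
candidate 7: n = (-1, 3, 2, 2) → π⊥ ≈ (-1.707107, +1.535534); max(|x|,|y|,|x±y|/√2) = 2.292893 > 1 ⇒ ∉ W

1, 2, 5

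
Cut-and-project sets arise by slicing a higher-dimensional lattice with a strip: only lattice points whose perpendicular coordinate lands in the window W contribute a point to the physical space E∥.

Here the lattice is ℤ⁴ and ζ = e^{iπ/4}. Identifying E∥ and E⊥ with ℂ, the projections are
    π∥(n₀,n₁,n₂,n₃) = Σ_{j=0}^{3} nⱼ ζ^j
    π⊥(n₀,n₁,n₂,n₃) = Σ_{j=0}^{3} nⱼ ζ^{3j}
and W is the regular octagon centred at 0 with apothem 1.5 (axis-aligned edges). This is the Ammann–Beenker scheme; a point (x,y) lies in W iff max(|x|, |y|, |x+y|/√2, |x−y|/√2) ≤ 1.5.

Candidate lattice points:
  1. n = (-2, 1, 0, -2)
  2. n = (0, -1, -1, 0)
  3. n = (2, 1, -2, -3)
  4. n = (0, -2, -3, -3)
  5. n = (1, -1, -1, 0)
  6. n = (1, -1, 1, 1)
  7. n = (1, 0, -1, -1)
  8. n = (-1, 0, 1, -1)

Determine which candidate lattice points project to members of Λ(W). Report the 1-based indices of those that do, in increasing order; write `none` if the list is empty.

With ζ = e^{iπ/4} the internal vectors are ζ^0,ζ^3,ζ^6,ζ^9.
#1 (-2, 1, 0, -2): internal (-4.1213, -0.7071); octagon support 4.1213 vs apothem 1.5 → ∉ W
#2 (0, -1, -1, 0): internal (0.7071, 0.2929); octagon support 0.7071 vs apothem 1.5 → ∈ W
#3 (2, 1, -2, -3): internal (-0.8284, 0.5858); octagon support 1.0000 vs apothem 1.5 → ∈ W
#4 (0, -2, -3, -3): internal (-0.7071, -0.5355); octagon support 0.8787 vs apothem 1.5 → ∈ W
#5 (1, -1, -1, 0): internal (1.7071, 0.2929); octagon support 1.7071 vs apothem 1.5 → ∉ W
#6 (1, -1, 1, 1): internal (2.4142, -1.0000); octagon support 2.4142 vs apothem 1.5 → ∉ W
#7 (1, 0, -1, -1): internal (0.2929, 0.2929); octagon support 0.4142 vs apothem 1.5 → ∈ W
#8 (-1, 0, 1, -1): internal (-1.7071, -1.7071); octagon support 2.4142 vs apothem 1.5 → ∉ W

2, 3, 4, 7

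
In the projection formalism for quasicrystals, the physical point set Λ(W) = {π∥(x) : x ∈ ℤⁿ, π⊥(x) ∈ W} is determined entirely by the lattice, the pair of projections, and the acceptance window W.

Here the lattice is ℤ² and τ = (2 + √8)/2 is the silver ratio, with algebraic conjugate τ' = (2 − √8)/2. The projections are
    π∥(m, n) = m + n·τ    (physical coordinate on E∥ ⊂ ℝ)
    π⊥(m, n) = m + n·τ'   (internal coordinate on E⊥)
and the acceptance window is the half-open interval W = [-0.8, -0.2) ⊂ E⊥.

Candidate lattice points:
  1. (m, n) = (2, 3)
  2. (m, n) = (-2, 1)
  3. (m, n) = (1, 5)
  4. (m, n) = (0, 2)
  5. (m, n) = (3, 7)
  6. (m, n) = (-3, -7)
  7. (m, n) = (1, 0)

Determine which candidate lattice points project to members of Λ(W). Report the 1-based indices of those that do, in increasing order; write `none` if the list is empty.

τ' = (2−√8)/2 ≈ -0.41421.
candidate 1: (m,n)=(2,3) → π∥ = 2+3·τ ≈ 9.24264, π⊥ = 2+3·τ' ≈ 0.75736 ∉ [-0.8, -0.2) ⇒ out
candidate 2: (m,n)=(-2,1) → π∥ = -2+1·τ ≈ 0.41421, π⊥ = -2+1·τ' ≈ -2.41421 ∉ [-0.8, -0.2) ⇒ out
candidate 3: (m,n)=(1,5) → π∥ = 1+5·τ ≈ 13.07107, π⊥ = 1+5·τ' ≈ -1.07107 ∉ [-0.8, -0.2) ⇒ out
candidate 4: (m,n)=(0,2) → π∥ = 0+2·τ ≈ 4.82843, π⊥ = 0+2·τ' ≈ -0.82843 ∉ [-0.8, -0.2) ⇒ out
candidate 5: (m,n)=(3,7) → π∥ = 3+7·τ ≈ 19.89949, π⊥ = 3+7·τ' ≈ 0.10051 ∉ [-0.8, -0.2) ⇒ out
candidate 6: (m,n)=(-3,-7) → π∥ = -3-7·τ ≈ -19.89949, π⊥ = -3-7·τ' ≈ -0.10051 ∉ [-0.8, -0.2) ⇒ out
candidate 7: (m,n)=(1,0) → π∥ = 1+0·τ ≈ 1.00000, π⊥ = 1+0·τ' ≈ 1.00000 ∉ [-0.8, -0.2) ⇒ out

none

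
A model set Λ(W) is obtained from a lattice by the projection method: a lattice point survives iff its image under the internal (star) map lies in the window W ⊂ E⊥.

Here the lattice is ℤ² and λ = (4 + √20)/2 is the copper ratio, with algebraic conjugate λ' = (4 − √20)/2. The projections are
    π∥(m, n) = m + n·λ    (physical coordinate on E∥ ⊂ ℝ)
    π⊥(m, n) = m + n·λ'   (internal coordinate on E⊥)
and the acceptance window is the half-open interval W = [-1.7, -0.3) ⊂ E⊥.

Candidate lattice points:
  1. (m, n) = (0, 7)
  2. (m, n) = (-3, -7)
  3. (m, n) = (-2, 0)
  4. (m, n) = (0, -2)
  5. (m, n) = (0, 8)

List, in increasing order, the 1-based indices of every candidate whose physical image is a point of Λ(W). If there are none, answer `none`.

1, 2

Compute λ' = (4−√20)/2 = -0.236068, so π⊥(m,n) = m -0.236068·n.
candidate 1: (m,n)=(0,7) → π∥ = 0+7·λ ≈ 29.652476, π⊥ = 0+7·λ' ≈ -1.652476 ∈ [-1.7, -0.3) ⇒ IN Λ
candidate 2: (m,n)=(-3,-7) → π∥ = -3-7·λ ≈ -32.652476, π⊥ = -3-7·λ' ≈ -1.347524 ∈ [-1.7, -0.3) ⇒ IN Λ
candidate 3: (m,n)=(-2,0) → π∥ = -2+0·λ ≈ -2.000000, π⊥ = -2+0·λ' ≈ -2.000000 ∉ [-1.7, -0.3) ⇒ out
candidate 4: (m,n)=(0,-2) → π∥ = 0-2·λ ≈ -8.472136, π⊥ = 0-2·λ' ≈ 0.472136 ∉ [-1.7, -0.3) ⇒ out
candidate 5: (m,n)=(0,8) → π∥ = 0+8·λ ≈ 33.888544, π⊥ = 0+8·λ' ≈ -1.888544 ∉ [-1.7, -0.3) ⇒ out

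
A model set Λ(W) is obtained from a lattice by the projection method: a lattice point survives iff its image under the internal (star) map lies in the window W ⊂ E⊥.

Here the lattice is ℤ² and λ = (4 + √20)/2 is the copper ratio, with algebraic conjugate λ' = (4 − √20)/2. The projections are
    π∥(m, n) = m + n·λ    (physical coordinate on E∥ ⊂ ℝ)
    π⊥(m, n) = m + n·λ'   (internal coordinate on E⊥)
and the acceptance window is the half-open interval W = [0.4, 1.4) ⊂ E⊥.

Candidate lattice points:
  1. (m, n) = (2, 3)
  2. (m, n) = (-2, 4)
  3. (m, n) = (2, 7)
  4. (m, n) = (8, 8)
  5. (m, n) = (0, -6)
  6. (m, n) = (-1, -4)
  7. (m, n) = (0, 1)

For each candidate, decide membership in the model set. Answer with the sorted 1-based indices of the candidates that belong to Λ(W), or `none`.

λ' = (4−√20)/2 ≈ -0.2361.
candidate 1: (m,n)=(2,3) → π∥ = 2+3·λ ≈ 14.7082, π⊥ = 2+3·λ' ≈ 1.2918 ∈ [0.4, 1.4) ⇒ IN Λ
candidate 2: (m,n)=(-2,4) → π∥ = -2+4·λ ≈ 14.9443, π⊥ = -2+4·λ' ≈ -2.9443 ∉ [0.4, 1.4) ⇒ out
candidate 3: (m,n)=(2,7) → π∥ = 2+7·λ ≈ 31.6525, π⊥ = 2+7·λ' ≈ 0.3475 ∉ [0.4, 1.4) ⇒ out
candidate 4: (m,n)=(8,8) → π∥ = 8+8·λ ≈ 41.8885, π⊥ = 8+8·λ' ≈ 6.1115 ∉ [0.4, 1.4) ⇒ out
candidate 5: (m,n)=(0,-6) → π∥ = 0-6·λ ≈ -25.4164, π⊥ = 0-6·λ' ≈ 1.4164 ∉ [0.4, 1.4) ⇒ out
candidate 6: (m,n)=(-1,-4) → π∥ = -1-4·λ ≈ -17.9443, π⊥ = -1-4·λ' ≈ -0.0557 ∉ [0.4, 1.4) ⇒ out
candidate 7: (m,n)=(0,1) → π∥ = 0+1·λ ≈ 4.2361, π⊥ = 0+1·λ' ≈ -0.2361 ∉ [0.4, 1.4) ⇒ out

1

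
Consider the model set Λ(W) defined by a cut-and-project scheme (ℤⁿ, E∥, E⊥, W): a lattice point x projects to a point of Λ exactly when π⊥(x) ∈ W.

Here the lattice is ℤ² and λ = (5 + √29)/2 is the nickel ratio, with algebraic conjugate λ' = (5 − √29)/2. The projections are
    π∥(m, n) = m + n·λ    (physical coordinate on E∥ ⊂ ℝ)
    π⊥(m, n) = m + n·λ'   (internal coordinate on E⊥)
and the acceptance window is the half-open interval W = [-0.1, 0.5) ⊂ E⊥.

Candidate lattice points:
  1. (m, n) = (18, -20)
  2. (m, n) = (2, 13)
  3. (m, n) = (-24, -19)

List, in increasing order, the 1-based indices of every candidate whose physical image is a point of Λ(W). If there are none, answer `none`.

λ' = (5−√29)/2 ≈ -0.19258.
candidate 1: (m,n)=(18,-20) → π∥ = 18-20·λ ≈ -85.85165, π⊥ = 18-20·λ' ≈ 21.85165 ∉ [-0.1, 0.5) ⇒ out
candidate 2: (m,n)=(2,13) → π∥ = 2+13·λ ≈ 69.50357, π⊥ = 2+13·λ' ≈ -0.50357 ∉ [-0.1, 0.5) ⇒ out
candidate 3: (m,n)=(-24,-19) → π∥ = -24-19·λ ≈ -122.65907, π⊥ = -24-19·λ' ≈ -20.34093 ∉ [-0.1, 0.5) ⇒ out

none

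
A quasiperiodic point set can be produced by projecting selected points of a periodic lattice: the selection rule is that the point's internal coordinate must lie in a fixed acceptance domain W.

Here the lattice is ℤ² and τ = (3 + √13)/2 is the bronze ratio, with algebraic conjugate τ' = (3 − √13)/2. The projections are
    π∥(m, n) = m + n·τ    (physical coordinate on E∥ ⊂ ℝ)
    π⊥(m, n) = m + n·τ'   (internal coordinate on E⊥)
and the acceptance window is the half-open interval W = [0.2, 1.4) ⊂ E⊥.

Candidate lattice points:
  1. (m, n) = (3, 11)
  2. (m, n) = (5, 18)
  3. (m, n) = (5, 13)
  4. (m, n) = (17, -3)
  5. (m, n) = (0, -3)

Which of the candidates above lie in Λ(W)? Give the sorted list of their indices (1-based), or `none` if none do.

3, 5

τ' = (3−√13)/2 ≈ -0.3028.
#1 (3,11): internal coord 3 + (11)·τ' = -0.3305; -0.3305 ∉ [0.2, 1.4) → out
#2 (5,18): internal coord 5 + (18)·τ' = -0.4500; -0.4500 ∉ [0.2, 1.4) → out
#3 (5,13): internal coord 5 + (13)·τ' = +1.0639; +1.0639 ∈ [0.2, 1.4) → IN Λ
#4 (17,-3): internal coord 17 + (-3)·τ' = +17.9083; +17.9083 ∉ [0.2, 1.4) → out
#5 (0,-3): internal coord 0 + (-3)·τ' = +0.9083; +0.9083 ∈ [0.2, 1.4) → IN Λ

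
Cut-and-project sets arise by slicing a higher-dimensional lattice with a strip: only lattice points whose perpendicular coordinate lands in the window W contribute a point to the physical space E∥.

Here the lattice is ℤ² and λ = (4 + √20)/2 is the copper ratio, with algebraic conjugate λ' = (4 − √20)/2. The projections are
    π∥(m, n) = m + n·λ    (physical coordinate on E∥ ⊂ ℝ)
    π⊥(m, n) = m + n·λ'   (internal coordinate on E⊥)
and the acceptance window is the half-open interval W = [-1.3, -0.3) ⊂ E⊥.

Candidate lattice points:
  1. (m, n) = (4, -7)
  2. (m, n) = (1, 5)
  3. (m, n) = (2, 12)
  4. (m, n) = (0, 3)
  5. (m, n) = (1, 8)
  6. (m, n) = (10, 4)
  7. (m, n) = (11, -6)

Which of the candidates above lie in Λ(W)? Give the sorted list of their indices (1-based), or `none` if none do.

3, 4, 5

Numerically λ ≈ 4.2361 and λ' = −1/λ ≈ -0.2361.
#1 (4,-7): internal coord 4 + (-7)·λ' = +5.6525; +5.6525 ∉ [-1.3, -0.3) → out
#2 (1,5): internal coord 1 + (5)·λ' = -0.1803; -0.1803 ∉ [-1.3, -0.3) → out
#3 (2,12): internal coord 2 + (12)·λ' = -0.8328; -0.8328 ∈ [-1.3, -0.3) → IN Λ
#4 (0,3): internal coord 0 + (3)·λ' = -0.7082; -0.7082 ∈ [-1.3, -0.3) → IN Λ
#5 (1,8): internal coord 1 + (8)·λ' = -0.8885; -0.8885 ∈ [-1.3, -0.3) → IN Λ
#6 (10,4): internal coord 10 + (4)·λ' = +9.0557; +9.0557 ∉ [-1.3, -0.3) → out
#7 (11,-6): internal coord 11 + (-6)·λ' = +12.4164; +12.4164 ∉ [-1.3, -0.3) → out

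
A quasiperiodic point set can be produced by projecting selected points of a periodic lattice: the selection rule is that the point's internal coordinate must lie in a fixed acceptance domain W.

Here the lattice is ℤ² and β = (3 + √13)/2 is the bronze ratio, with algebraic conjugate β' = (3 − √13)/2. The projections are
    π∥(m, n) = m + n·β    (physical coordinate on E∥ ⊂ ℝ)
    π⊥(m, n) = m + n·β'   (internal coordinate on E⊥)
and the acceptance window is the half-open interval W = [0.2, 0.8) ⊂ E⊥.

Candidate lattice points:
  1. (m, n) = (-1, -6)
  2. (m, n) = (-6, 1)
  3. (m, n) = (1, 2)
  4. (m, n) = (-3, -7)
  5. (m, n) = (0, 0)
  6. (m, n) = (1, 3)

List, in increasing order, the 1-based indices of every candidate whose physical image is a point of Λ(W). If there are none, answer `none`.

3

β' = (3−√13)/2 ≈ -0.3028.
#1 (-1,-6): internal coord -1 + (-6)·β' = +0.8167; +0.8167 ∉ [0.2, 0.8) → out
#2 (-6,1): internal coord -6 + (1)·β' = -6.3028; -6.3028 ∉ [0.2, 0.8) → out
#3 (1,2): internal coord 1 + (2)·β' = +0.3944; +0.3944 ∈ [0.2, 0.8) → IN Λ
#4 (-3,-7): internal coord -3 + (-7)·β' = -0.8806; -0.8806 ∉ [0.2, 0.8) → out
#5 (0,0): internal coord 0 + (0)·β' = +0.0000; +0.0000 ∉ [0.2, 0.8) → out
#6 (1,3): internal coord 1 + (3)·β' = +0.0917; +0.0917 ∉ [0.2, 0.8) → out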